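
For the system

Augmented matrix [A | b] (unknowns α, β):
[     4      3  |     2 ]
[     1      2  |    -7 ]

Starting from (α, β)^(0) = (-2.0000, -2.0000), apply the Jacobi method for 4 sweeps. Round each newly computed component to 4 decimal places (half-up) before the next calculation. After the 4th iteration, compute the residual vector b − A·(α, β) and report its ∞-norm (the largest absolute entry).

2.2501

Iteration 1:
  α = (2 - (3)·-2.0000) / (4) = 2.0000
  β = (-7 - (1)·-2.0000) / (2) = -2.5000
Iteration 2:
  α = (2 - (3)·-2.5000) / (4) = 2.3750
  β = (-7 - (1)·2.0000) / (2) = -4.5000
Iteration 3:
  α = (2 - (3)·-4.5000) / (4) = 3.8750
  β = (-7 - (1)·2.3750) / (2) = -4.6875
Iteration 4:
  α = (2 - (3)·-4.6875) / (4) = 4.0156
  β = (-7 - (1)·3.8750) / (2) = -5.4375
Residual b − A·x = (2.2501, -0.1406); ∞-norm = 2.2501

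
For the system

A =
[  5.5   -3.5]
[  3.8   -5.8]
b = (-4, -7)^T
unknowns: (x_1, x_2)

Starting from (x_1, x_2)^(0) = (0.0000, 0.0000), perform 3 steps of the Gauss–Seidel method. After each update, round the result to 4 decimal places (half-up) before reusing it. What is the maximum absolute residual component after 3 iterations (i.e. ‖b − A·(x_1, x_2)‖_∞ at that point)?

Iteration 1:
  x_1 = (-4 - (-3.5)·0.0000) / (5.5) = -0.7273
  x_2 = (-7 - (3.8)·-0.7273) / (-5.8) = 0.7304
Iteration 2:
  x_1 = (-4 - (-3.5)·0.7304) / (5.5) = -0.2625
  x_2 = (-7 - (3.8)·-0.2625) / (-5.8) = 1.0349
Iteration 3:
  x_1 = (-4 - (-3.5)·1.0349) / (5.5) = -0.0687
  x_2 = (-7 - (3.8)·-0.0687) / (-5.8) = 1.1619
Residual b − A·x = (0.4445, 0.0001); ∞-norm = 0.4445

0.4445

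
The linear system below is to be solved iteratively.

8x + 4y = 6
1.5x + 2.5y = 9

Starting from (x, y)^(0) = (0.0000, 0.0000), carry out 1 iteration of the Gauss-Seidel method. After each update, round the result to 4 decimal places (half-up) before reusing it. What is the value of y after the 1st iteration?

3.1500

Iteration 1:
  x = (6 - (4)·0.0000) / (8) = 0.7500
  y = (9 - (1.5)·0.7500) / (2.5) = 3.1500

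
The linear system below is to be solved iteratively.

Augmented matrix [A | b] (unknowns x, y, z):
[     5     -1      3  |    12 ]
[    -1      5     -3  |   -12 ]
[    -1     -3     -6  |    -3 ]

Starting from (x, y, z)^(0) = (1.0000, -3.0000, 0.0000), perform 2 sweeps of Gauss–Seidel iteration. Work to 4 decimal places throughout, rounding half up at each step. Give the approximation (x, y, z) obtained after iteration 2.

(1.2600, -1.4160, 0.9980)

Iteration 1:
  x = (12 - (-1)·-3.0000 - (3)·0.0000) / (5) = 1.8000
  y = (-12 - (-1)·1.8000 - (-3)·0.0000) / (5) = -2.0400
  z = (-3 - (-1)·1.8000 - (-3)·-2.0400) / (-6) = 1.2200
Iteration 2:
  x = (12 - (-1)·-2.0400 - (3)·1.2200) / (5) = 1.2600
  y = (-12 - (-1)·1.2600 - (-3)·1.2200) / (5) = -1.4160
  z = (-3 - (-1)·1.2600 - (-3)·-1.4160) / (-6) = 0.9980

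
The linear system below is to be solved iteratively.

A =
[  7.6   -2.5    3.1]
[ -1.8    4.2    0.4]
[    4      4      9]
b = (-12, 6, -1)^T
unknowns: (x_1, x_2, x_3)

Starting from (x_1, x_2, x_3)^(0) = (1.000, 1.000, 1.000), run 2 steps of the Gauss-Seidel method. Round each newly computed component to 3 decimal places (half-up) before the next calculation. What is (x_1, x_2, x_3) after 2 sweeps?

Iteration 1:
  x_1 = (-12 - (-2.5)·1.000 - (3.1)·1.000) / (7.6) = -1.658
  x_2 = (6 - (-1.8)·-1.658 - (0.4)·1.000) / (4.2) = 0.623
  x_3 = (-1 - (4)·-1.658 - (4)·0.623) / (9) = 0.349
Iteration 2:
  x_1 = (-12 - (-2.5)·0.623 - (3.1)·0.349) / (7.6) = -1.516
  x_2 = (6 - (-1.8)·-1.516 - (0.4)·0.349) / (4.2) = 0.746
  x_3 = (-1 - (4)·-1.516 - (4)·0.746) / (9) = 0.231

(-1.516, 0.746, 0.231)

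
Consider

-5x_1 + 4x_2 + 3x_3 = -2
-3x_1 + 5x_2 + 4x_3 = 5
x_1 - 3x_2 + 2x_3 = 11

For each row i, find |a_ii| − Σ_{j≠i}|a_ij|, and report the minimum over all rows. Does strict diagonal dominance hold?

row 1: |-5| − (4+3) = -2
row 2: |5| − (3+4) = -2
row 3: |2| − (1+3) = -2
minimum over rows = -2 → not strictly diagonally dominant

-2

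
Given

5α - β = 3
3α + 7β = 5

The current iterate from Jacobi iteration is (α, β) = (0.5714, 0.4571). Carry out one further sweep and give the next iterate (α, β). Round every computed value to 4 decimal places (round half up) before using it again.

(0.6914, 0.4694)

One sweep:
  α = (3 - (-1)·0.4571) / (5) = 0.6914
  β = (5 - (3)·0.5714) / (7) = 0.4694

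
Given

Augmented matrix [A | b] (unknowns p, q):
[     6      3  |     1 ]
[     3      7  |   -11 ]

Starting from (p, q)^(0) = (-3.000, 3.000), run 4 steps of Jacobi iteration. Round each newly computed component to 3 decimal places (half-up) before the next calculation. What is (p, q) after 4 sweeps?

(1.019, -1.857)

Iteration 1:
  p = (1 - (3)·3.000) / (6) = -1.333
  q = (-11 - (3)·-3.000) / (7) = -0.286
Iteration 2:
  p = (1 - (3)·-0.286) / (6) = 0.310
  q = (-11 - (3)·-1.333) / (7) = -1.000
Iteration 3:
  p = (1 - (3)·-1.000) / (6) = 0.667
  q = (-11 - (3)·0.310) / (7) = -1.704
Iteration 4:
  p = (1 - (3)·-1.704) / (6) = 1.019
  q = (-11 - (3)·0.667) / (7) = -1.857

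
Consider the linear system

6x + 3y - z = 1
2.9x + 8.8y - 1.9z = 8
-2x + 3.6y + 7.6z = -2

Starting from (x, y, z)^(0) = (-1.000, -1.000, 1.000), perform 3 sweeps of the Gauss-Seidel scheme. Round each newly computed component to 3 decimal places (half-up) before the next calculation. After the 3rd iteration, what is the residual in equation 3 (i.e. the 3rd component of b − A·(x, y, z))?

Iteration 1:
  x = (1 - (3)·-1.000 - (-1)·1.000) / (6) = 0.833
  y = (8 - (2.9)·0.833 - (-1.9)·1.000) / (8.8) = 0.850
  z = (-2 - (-2)·0.833 - (3.6)·0.850) / (7.6) = -0.447
Iteration 2:
  x = (1 - (3)·0.850 - (-1)·-0.447) / (6) = -0.333
  y = (8 - (2.9)·-0.333 - (-1.9)·-0.447) / (8.8) = 0.922
  z = (-2 - (-2)·-0.333 - (3.6)·0.922) / (7.6) = -0.788
Iteration 3:
  x = (1 - (3)·0.922 - (-1)·-0.788) / (6) = -0.426
  y = (8 - (2.9)·-0.426 - (-1.9)·-0.788) / (8.8) = 0.879
  z = (-2 - (-2)·-0.426 - (3.6)·0.879) / (7.6) = -0.792
Residual b − A·x = (0.127, -0.005, 0.003)

0.003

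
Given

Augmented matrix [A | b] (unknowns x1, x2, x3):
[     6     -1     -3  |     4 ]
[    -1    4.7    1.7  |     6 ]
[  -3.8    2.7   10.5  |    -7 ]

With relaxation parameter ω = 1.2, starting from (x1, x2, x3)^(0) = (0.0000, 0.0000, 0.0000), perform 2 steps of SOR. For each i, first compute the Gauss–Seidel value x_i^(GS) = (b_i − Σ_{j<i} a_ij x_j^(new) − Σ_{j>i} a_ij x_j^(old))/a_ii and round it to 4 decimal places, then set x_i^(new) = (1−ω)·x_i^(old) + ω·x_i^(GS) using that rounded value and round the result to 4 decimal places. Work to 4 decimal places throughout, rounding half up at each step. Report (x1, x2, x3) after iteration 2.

Iteration 1:
  x1: GS value = (4 - (-1)·0.0000 - (-3)·0.0000) / (6) = 0.6667;  x1 ← (1−ω)·0.0000 + ω·0.6667 = 0.8000
  x2: GS value = (6 - (-1)·0.8000 - (1.7)·0.0000) / (4.7) = 1.4468;  x2 ← (1−ω)·0.0000 + ω·1.4468 = 1.7362
  x3: GS value = (-7 - (-3.8)·0.8000 - (2.7)·1.7362) / (10.5) = -0.8236;  x3 ← (1−ω)·0.0000 + ω·-0.8236 = -0.9883
Iteration 2:
  x1: GS value = (4 - (-1)·1.7362 - (-3)·-0.9883) / (6) = 0.4619;  x1 ← (1−ω)·0.8000 + ω·0.4619 = 0.3943
  x2: GS value = (6 - (-1)·0.3943 - (1.7)·-0.9883) / (4.7) = 1.7180;  x2 ← (1−ω)·1.7362 + ω·1.7180 = 1.7144
  x3: GS value = (-7 - (-3.8)·0.3943 - (2.7)·1.7144) / (10.5) = -0.9648;  x3 ← (1−ω)·-0.9883 + ω·-0.9648 = -0.9601

(0.3943, 1.7144, -0.9601)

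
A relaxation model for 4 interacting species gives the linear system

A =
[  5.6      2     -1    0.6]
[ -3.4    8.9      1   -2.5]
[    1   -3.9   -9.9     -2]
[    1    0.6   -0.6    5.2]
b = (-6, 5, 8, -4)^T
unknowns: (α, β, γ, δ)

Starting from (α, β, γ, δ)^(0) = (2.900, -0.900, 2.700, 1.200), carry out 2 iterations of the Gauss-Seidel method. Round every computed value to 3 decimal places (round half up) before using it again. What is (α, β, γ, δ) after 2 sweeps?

Iteration 1:
  α = (-6 - (2)·-0.900 - (-1)·2.700 - (0.6)·1.200) / (5.6) = -0.396
  β = (5 - (-3.4)·-0.396 - (1)·2.700 - (-2.5)·1.200) / (8.9) = 0.444
  γ = (8 - (1)·-0.396 - (-3.9)·0.444 - (-2)·1.200) / (-9.9) = -1.265
  δ = (-4 - (1)·-0.396 - (0.6)·0.444 - (-0.6)·-1.265) / (5.2) = -0.890
Iteration 2:
  α = (-6 - (2)·0.444 - (-1)·-1.265 - (0.6)·-0.890) / (5.6) = -1.361
  β = (5 - (-3.4)·-1.361 - (1)·-1.265 - (-2.5)·-0.890) / (8.9) = -0.066
  γ = (8 - (1)·-1.361 - (-3.9)·-0.066 - (-2)·-0.890) / (-9.9) = -0.740
  δ = (-4 - (1)·-1.361 - (0.6)·-0.066 - (-0.6)·-0.740) / (5.2) = -0.585

(-1.361, -0.066, -0.740, -0.585)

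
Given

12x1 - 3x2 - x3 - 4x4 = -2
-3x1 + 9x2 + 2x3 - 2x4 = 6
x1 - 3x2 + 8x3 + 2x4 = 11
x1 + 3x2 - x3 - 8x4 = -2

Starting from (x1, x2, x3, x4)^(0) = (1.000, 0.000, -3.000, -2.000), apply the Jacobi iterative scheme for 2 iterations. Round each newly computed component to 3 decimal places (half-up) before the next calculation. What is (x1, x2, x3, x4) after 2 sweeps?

(0.535, 0.083, 1.781, 0.354)

Iteration 1:
  x1 = (-2 - (-3)·0.000 - (-1)·-3.000 - (-4)·-2.000) / (12) = -1.083
  x2 = (6 - (-3)·1.000 - (2)·-3.000 - (-2)·-2.000) / (9) = 1.222
  x3 = (11 - (1)·1.000 - (-3)·0.000 - (2)·-2.000) / (8) = 1.750
  x4 = (-2 - (1)·1.000 - (3)·0.000 - (-1)·-3.000) / (-8) = 0.750
Iteration 2:
  x1 = (-2 - (-3)·1.222 - (-1)·1.750 - (-4)·0.750) / (12) = 0.535
  x2 = (6 - (-3)·-1.083 - (2)·1.750 - (-2)·0.750) / (9) = 0.083
  x3 = (11 - (1)·-1.083 - (-3)·1.222 - (2)·0.750) / (8) = 1.781
  x4 = (-2 - (1)·-1.083 - (3)·1.222 - (-1)·1.750) / (-8) = 0.354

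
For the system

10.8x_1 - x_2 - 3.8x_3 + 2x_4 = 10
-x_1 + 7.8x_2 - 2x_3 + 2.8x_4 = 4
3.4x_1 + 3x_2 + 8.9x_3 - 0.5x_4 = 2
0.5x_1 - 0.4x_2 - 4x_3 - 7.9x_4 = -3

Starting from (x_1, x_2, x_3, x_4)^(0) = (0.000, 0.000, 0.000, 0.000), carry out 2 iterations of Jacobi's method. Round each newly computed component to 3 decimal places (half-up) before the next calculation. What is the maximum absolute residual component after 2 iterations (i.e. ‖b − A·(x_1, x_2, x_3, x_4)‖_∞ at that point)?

2.040

Iteration 1:
  x_1 = (10 - (-1)·0.000 - (-3.8)·0.000 - (2)·0.000) / (10.8) = 0.926
  x_2 = (4 - (-1)·0.000 - (-2)·0.000 - (2.8)·0.000) / (7.8) = 0.513
  x_3 = (2 - (3.4)·0.000 - (3)·0.000 - (-0.5)·0.000) / (8.9) = 0.225
  x_4 = (-3 - (0.5)·0.000 - (-0.4)·0.000 - (-4)·0.000) / (-7.9) = 0.380
Iteration 2:
  x_1 = (10 - (-1)·0.513 - (-3.8)·0.225 - (2)·0.380) / (10.8) = 0.982
  x_2 = (4 - (-1)·0.926 - (-2)·0.225 - (2.8)·0.380) / (7.8) = 0.553
  x_3 = (2 - (3.4)·0.926 - (3)·0.513 - (-0.5)·0.380) / (8.9) = -0.281
  x_4 = (-3 - (0.5)·0.926 - (-0.4)·0.513 - (-4)·0.225) / (-7.9) = 0.298
Residual b − A·x = (-1.716, -0.728, -0.348, -2.040); ∞-norm = 2.040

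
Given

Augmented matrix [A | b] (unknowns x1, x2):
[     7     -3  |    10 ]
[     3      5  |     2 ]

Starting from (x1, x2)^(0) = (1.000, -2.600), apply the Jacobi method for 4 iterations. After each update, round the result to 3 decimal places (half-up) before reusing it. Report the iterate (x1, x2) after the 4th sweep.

(1.255, -0.511)

Iteration 1:
  x1 = (10 - (-3)·-2.600) / (7) = 0.314
  x2 = (2 - (3)·1.000) / (5) = -0.200
Iteration 2:
  x1 = (10 - (-3)·-0.200) / (7) = 1.343
  x2 = (2 - (3)·0.314) / (5) = 0.212
Iteration 3:
  x1 = (10 - (-3)·0.212) / (7) = 1.519
  x2 = (2 - (3)·1.343) / (5) = -0.406
Iteration 4:
  x1 = (10 - (-3)·-0.406) / (7) = 1.255
  x2 = (2 - (3)·1.519) / (5) = -0.511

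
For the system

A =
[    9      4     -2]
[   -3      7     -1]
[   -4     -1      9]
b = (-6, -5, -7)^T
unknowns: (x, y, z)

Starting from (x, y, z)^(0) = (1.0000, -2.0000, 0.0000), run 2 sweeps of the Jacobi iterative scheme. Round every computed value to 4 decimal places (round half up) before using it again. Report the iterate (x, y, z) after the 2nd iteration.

Iteration 1:
  x = (-6 - (4)·-2.0000 - (-2)·0.0000) / (9) = 0.2222
  y = (-5 - (-3)·1.0000 - (-1)·0.0000) / (7) = -0.2857
  z = (-7 - (-4)·1.0000 - (-1)·-2.0000) / (9) = -0.5556
Iteration 2:
  x = (-6 - (4)·-0.2857 - (-2)·-0.5556) / (9) = -0.6632
  y = (-5 - (-3)·0.2222 - (-1)·-0.5556) / (7) = -0.6984
  z = (-7 - (-4)·0.2222 - (-1)·-0.2857) / (9) = -0.7108

(-0.6632, -0.6984, -0.7108)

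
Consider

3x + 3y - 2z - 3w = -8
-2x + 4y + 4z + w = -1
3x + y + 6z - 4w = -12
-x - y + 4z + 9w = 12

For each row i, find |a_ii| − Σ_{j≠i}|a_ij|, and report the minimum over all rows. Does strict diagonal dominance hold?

-5

row 1: |3| − (3+2+3) = -5
row 2: |4| − (2+4+1) = -3
row 3: |6| − (3+1+4) = -2
row 4: |9| − (1+1+4) = 3
minimum over rows = -5 → not strictly diagonally dominant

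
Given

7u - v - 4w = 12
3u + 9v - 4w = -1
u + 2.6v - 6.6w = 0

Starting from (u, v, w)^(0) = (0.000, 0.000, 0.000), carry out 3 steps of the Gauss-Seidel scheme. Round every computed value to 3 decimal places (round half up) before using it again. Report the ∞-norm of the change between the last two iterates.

Iteration 1:
  u = (12 - (-1)·0.000 - (-4)·0.000) / (7) = 1.714
  v = (-1 - (3)·1.714 - (-4)·0.000) / (9) = -0.682
  w = (0 - (1)·1.714 - (2.6)·-0.682) / (-6.6) = -0.009
Iteration 2:
  u = (12 - (-1)·-0.682 - (-4)·-0.009) / (7) = 1.612
  v = (-1 - (3)·1.612 - (-4)·-0.009) / (9) = -0.652
  w = (0 - (1)·1.612 - (2.6)·-0.652) / (-6.6) = -0.013
Iteration 3:
  u = (12 - (-1)·-0.652 - (-4)·-0.013) / (7) = 1.614
  v = (-1 - (3)·1.614 - (-4)·-0.013) / (9) = -0.655
  w = (0 - (1)·1.614 - (2.6)·-0.655) / (-6.6) = -0.013
Change: (0.002, -0.003, 0.000) → max |·| = 0.003

0.003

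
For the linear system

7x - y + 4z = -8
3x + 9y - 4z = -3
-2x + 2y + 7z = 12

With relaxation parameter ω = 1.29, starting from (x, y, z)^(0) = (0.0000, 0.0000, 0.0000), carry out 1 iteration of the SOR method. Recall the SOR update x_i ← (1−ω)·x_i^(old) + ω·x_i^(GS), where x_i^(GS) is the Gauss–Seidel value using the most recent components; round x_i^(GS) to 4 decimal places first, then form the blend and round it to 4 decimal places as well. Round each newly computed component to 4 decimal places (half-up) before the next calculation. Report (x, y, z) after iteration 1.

(-1.4743, 0.2039, 1.5929)

Iteration 1:
  x: GS value = (-8 - (-1)·0.0000 - (4)·0.0000) / (7) = -1.1429;  x ← (1−ω)·0.0000 + ω·-1.1429 = -1.4743
  y: GS value = (-3 - (3)·-1.4743 - (-4)·0.0000) / (9) = 0.1581;  y ← (1−ω)·0.0000 + ω·0.1581 = 0.2039
  z: GS value = (12 - (-2)·-1.4743 - (2)·0.2039) / (7) = 1.2348;  z ← (1−ω)·0.0000 + ω·1.2348 = 1.5929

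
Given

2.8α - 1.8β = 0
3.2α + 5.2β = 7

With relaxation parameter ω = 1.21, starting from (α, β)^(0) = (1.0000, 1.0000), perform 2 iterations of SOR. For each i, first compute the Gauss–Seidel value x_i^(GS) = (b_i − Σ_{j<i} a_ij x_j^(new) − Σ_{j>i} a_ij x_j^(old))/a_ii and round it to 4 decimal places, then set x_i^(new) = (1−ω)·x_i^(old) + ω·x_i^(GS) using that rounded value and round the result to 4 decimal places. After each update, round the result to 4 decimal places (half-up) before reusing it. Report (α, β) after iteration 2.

Iteration 1:
  α: GS value = (0 - (-1.8)·1.0000) / (2.8) = 0.6429;  α ← (1−ω)·1.0000 + ω·0.6429 = 0.5679
  β: GS value = (7 - (3.2)·0.5679) / (5.2) = 0.9967;  β ← (1−ω)·1.0000 + ω·0.9967 = 0.9960
Iteration 2:
  α: GS value = (0 - (-1.8)·0.9960) / (2.8) = 0.6403;  α ← (1−ω)·0.5679 + ω·0.6403 = 0.6555
  β: GS value = (7 - (3.2)·0.6555) / (5.2) = 0.9428;  β ← (1−ω)·0.9960 + ω·0.9428 = 0.9316

(0.6555, 0.9316)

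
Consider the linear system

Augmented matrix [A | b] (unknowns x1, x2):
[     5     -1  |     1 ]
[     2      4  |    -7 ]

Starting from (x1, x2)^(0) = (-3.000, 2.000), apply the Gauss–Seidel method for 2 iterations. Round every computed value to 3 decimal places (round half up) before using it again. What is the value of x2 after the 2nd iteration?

Iteration 1:
  x1 = (1 - (-1)·2.000) / (5) = 0.600
  x2 = (-7 - (2)·0.600) / (4) = -2.050
Iteration 2:
  x1 = (1 - (-1)·-2.050) / (5) = -0.210
  x2 = (-7 - (2)·-0.210) / (4) = -1.645

-1.645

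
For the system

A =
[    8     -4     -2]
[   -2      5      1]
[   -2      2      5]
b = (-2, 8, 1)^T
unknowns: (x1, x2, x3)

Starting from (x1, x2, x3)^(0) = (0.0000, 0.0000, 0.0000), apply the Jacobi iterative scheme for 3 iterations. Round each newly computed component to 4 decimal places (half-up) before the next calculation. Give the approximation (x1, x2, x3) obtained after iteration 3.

(0.3450, 1.9480, -0.1440)

Iteration 1:
  x1 = (-2 - (-4)·0.0000 - (-2)·0.0000) / (8) = -0.2500
  x2 = (8 - (-2)·0.0000 - (1)·0.0000) / (5) = 1.6000
  x3 = (1 - (-2)·0.0000 - (2)·0.0000) / (5) = 0.2000
Iteration 2:
  x1 = (-2 - (-4)·1.6000 - (-2)·0.2000) / (8) = 0.6000
  x2 = (8 - (-2)·-0.2500 - (1)·0.2000) / (5) = 1.4600
  x3 = (1 - (-2)·-0.2500 - (2)·1.6000) / (5) = -0.5400
Iteration 3:
  x1 = (-2 - (-4)·1.4600 - (-2)·-0.5400) / (8) = 0.3450
  x2 = (8 - (-2)·0.6000 - (1)·-0.5400) / (5) = 1.9480
  x3 = (1 - (-2)·0.6000 - (2)·1.4600) / (5) = -0.1440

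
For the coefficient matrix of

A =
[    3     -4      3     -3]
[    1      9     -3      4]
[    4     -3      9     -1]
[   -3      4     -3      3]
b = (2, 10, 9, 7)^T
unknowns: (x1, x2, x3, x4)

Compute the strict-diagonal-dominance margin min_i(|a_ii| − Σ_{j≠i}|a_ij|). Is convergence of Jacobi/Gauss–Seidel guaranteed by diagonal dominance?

-7

row 1: |3| − (4+3+3) = -7
row 2: |9| − (1+3+4) = 1
row 3: |9| − (4+3+1) = 1
row 4: |3| − (3+4+3) = -7
minimum over rows = -7 → not strictly diagonally dominant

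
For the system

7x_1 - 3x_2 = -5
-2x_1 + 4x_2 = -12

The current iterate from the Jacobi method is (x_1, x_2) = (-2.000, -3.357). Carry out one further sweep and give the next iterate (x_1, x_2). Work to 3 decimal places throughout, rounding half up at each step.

One sweep:
  x_1 = (-5 - (-3)·-3.357) / (7) = -2.153
  x_2 = (-12 - (-2)·-2.000) / (4) = -4.000

(-2.153, -4.000)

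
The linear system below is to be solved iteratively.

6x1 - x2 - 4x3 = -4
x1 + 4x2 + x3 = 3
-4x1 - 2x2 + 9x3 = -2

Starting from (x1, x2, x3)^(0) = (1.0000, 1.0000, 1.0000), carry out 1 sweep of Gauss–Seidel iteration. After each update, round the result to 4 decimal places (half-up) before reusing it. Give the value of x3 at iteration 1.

-0.0463

Iteration 1:
  x1 = (-4 - (-1)·1.0000 - (-4)·1.0000) / (6) = 0.1667
  x2 = (3 - (1)·0.1667 - (1)·1.0000) / (4) = 0.4583
  x3 = (-2 - (-4)·0.1667 - (-2)·0.4583) / (9) = -0.0463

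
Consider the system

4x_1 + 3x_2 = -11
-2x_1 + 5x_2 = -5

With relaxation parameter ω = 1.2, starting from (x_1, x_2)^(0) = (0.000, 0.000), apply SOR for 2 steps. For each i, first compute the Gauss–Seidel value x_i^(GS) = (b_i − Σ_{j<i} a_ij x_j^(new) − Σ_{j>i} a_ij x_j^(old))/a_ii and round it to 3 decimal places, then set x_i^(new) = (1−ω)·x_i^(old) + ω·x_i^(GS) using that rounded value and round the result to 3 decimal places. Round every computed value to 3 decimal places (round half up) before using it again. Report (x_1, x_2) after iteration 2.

Iteration 1:
  x_1: GS value = (-11 - (3)·0.000) / (4) = -2.750;  x_1 ← (1−ω)·0.000 + ω·-2.750 = -3.300
  x_2: GS value = (-5 - (-2)·-3.300) / (5) = -2.320;  x_2 ← (1−ω)·0.000 + ω·-2.320 = -2.784
Iteration 2:
  x_1: GS value = (-11 - (3)·-2.784) / (4) = -0.662;  x_1 ← (1−ω)·-3.300 + ω·-0.662 = -0.134
  x_2: GS value = (-5 - (-2)·-0.134) / (5) = -1.054;  x_2 ← (1−ω)·-2.784 + ω·-1.054 = -0.708

(-0.134, -0.708)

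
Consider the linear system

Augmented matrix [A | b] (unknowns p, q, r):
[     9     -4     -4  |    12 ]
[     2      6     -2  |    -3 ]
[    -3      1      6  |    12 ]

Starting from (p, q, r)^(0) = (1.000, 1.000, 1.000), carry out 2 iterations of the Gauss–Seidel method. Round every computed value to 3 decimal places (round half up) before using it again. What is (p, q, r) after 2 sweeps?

(2.380, -0.206, 3.224)

Iteration 1:
  p = (12 - (-4)·1.000 - (-4)·1.000) / (9) = 2.222
  q = (-3 - (2)·2.222 - (-2)·1.000) / (6) = -0.907
  r = (12 - (-3)·2.222 - (1)·-0.907) / (6) = 3.262
Iteration 2:
  p = (12 - (-4)·-0.907 - (-4)·3.262) / (9) = 2.380
  q = (-3 - (2)·2.380 - (-2)·3.262) / (6) = -0.206
  r = (12 - (-3)·2.380 - (1)·-0.206) / (6) = 3.224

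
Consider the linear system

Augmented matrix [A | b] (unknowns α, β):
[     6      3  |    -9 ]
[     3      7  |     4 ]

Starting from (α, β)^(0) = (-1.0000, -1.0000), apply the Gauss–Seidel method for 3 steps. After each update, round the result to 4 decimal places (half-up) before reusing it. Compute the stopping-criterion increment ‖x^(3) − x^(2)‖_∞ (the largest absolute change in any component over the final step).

0.2143

Iteration 1:
  α = (-9 - (3)·-1.0000) / (6) = -1.0000
  β = (4 - (3)·-1.0000) / (7) = 1.0000
Iteration 2:
  α = (-9 - (3)·1.0000) / (6) = -2.0000
  β = (4 - (3)·-2.0000) / (7) = 1.4286
Iteration 3:
  α = (-9 - (3)·1.4286) / (6) = -2.2143
  β = (4 - (3)·-2.2143) / (7) = 1.5204
Change: (-0.2143, 0.0918) → max |·| = 0.2143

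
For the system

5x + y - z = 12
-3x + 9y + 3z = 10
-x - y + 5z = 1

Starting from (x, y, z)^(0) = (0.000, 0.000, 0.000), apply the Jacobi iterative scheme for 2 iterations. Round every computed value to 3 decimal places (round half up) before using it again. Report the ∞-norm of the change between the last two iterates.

Iteration 1:
  x = (12 - (1)·0.000 - (-1)·0.000) / (5) = 2.400
  y = (10 - (-3)·0.000 - (3)·0.000) / (9) = 1.111
  z = (1 - (-1)·0.000 - (-1)·0.000) / (5) = 0.200
Iteration 2:
  x = (12 - (1)·1.111 - (-1)·0.200) / (5) = 2.218
  y = (10 - (-3)·2.400 - (3)·0.200) / (9) = 1.844
  z = (1 - (-1)·2.400 - (-1)·1.111) / (5) = 0.902
Change: (-0.182, 0.733, 0.702) → max |·| = 0.733

0.733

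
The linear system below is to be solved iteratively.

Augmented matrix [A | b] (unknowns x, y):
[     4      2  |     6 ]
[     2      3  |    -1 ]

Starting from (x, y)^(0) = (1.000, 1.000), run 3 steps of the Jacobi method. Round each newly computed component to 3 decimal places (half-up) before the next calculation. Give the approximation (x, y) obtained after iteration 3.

Iteration 1:
  x = (6 - (2)·1.000) / (4) = 1.000
  y = (-1 - (2)·1.000) / (3) = -1.000
Iteration 2:
  x = (6 - (2)·-1.000) / (4) = 2.000
  y = (-1 - (2)·1.000) / (3) = -1.000
Iteration 3:
  x = (6 - (2)·-1.000) / (4) = 2.000
  y = (-1 - (2)·2.000) / (3) = -1.667

(2.000, -1.667)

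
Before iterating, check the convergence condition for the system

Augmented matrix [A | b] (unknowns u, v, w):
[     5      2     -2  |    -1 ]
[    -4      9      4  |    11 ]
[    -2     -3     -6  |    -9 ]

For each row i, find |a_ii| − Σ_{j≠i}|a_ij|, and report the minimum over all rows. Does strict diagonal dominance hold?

1

row 1: |5| − (2+2) = 1
row 2: |9| − (4+4) = 1
row 3: |-6| − (2+3) = 1
minimum over rows = 1 → strictly diagonally dominant (convergence guaranteed)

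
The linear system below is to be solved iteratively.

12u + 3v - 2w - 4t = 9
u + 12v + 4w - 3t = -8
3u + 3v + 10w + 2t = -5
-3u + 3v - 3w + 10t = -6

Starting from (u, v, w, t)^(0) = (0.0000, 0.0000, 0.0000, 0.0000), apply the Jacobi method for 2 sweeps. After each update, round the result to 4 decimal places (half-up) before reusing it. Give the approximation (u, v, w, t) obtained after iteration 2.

(0.6333, -0.7125, -0.4050, -0.3250)

Iteration 1:
  u = (9 - (3)·0.0000 - (-2)·0.0000 - (-4)·0.0000) / (12) = 0.7500
  v = (-8 - (1)·0.0000 - (4)·0.0000 - (-3)·0.0000) / (12) = -0.6667
  w = (-5 - (3)·0.0000 - (3)·0.0000 - (2)·0.0000) / (10) = -0.5000
  t = (-6 - (-3)·0.0000 - (3)·0.0000 - (-3)·0.0000) / (10) = -0.6000
Iteration 2:
  u = (9 - (3)·-0.6667 - (-2)·-0.5000 - (-4)·-0.6000) / (12) = 0.6333
  v = (-8 - (1)·0.7500 - (4)·-0.5000 - (-3)·-0.6000) / (12) = -0.7125
  w = (-5 - (3)·0.7500 - (3)·-0.6667 - (2)·-0.6000) / (10) = -0.4050
  t = (-6 - (-3)·0.7500 - (3)·-0.6667 - (-3)·-0.5000) / (10) = -0.3250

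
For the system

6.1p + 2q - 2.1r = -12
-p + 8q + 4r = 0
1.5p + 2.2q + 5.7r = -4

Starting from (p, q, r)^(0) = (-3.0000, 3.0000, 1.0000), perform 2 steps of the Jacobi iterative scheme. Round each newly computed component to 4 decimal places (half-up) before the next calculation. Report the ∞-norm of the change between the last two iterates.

Iteration 1:
  p = (-12 - (2)·3.0000 - (-2.1)·1.0000) / (6.1) = -2.6066
  q = (0 - (-1)·-3.0000 - (4)·1.0000) / (8) = -0.8750
  r = (-4 - (1.5)·-3.0000 - (2.2)·3.0000) / (5.7) = -1.0702
Iteration 2:
  p = (-12 - (2)·-0.8750 - (-2.1)·-1.0702) / (6.1) = -2.0488
  q = (0 - (-1)·-2.6066 - (4)·-1.0702) / (8) = 0.2093
  r = (-4 - (1.5)·-2.6066 - (2.2)·-0.8750) / (5.7) = 0.3219
Change: (0.5578, 1.0843, 1.3921) → max |·| = 1.3921

1.3921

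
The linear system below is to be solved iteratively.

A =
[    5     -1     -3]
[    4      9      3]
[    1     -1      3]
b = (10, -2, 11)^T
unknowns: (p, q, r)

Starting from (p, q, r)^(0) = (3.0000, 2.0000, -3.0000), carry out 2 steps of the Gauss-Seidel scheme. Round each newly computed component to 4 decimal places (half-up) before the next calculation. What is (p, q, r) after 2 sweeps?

(4.2844, -3.3387, 1.1256)

Iteration 1:
  p = (10 - (-1)·2.0000 - (-3)·-3.0000) / (5) = 0.6000
  q = (-2 - (4)·0.6000 - (3)·-3.0000) / (9) = 0.5111
  r = (11 - (1)·0.6000 - (-1)·0.5111) / (3) = 3.6370
Iteration 2:
  p = (10 - (-1)·0.5111 - (-3)·3.6370) / (5) = 4.2844
  q = (-2 - (4)·4.2844 - (3)·3.6370) / (9) = -3.3387
  r = (11 - (1)·4.2844 - (-1)·-3.3387) / (3) = 1.1256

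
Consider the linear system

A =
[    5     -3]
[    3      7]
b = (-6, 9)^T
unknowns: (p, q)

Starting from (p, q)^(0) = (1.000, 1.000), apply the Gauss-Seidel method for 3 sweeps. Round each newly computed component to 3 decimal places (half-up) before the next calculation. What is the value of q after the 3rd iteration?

1.439

Iteration 1:
  p = (-6 - (-3)·1.000) / (5) = -0.600
  q = (9 - (3)·-0.600) / (7) = 1.543
Iteration 2:
  p = (-6 - (-3)·1.543) / (5) = -0.274
  q = (9 - (3)·-0.274) / (7) = 1.403
Iteration 3:
  p = (-6 - (-3)·1.403) / (5) = -0.358
  q = (9 - (3)·-0.358) / (7) = 1.439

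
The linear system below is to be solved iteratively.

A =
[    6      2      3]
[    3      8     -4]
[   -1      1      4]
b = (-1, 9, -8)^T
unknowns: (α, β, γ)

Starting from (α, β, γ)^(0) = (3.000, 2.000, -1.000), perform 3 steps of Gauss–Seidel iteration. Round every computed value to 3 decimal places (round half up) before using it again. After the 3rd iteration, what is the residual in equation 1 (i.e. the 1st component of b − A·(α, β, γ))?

-0.349

Iteration 1:
  α = (-1 - (2)·2.000 - (3)·-1.000) / (6) = -0.333
  β = (9 - (3)·-0.333 - (-4)·-1.000) / (8) = 0.750
  γ = (-8 - (-1)·-0.333 - (1)·0.750) / (4) = -2.271
Iteration 2:
  α = (-1 - (2)·0.750 - (3)·-2.271) / (6) = 0.719
  β = (9 - (3)·0.719 - (-4)·-2.271) / (8) = -0.280
  γ = (-8 - (-1)·0.719 - (1)·-0.280) / (4) = -1.750
Iteration 3:
  α = (-1 - (2)·-0.280 - (3)·-1.750) / (6) = 0.802
  β = (9 - (3)·0.802 - (-4)·-1.750) / (8) = -0.051
  γ = (-8 - (-1)·0.802 - (1)·-0.051) / (4) = -1.787
Residual b − A·x = (-0.349, -0.146, 0.001)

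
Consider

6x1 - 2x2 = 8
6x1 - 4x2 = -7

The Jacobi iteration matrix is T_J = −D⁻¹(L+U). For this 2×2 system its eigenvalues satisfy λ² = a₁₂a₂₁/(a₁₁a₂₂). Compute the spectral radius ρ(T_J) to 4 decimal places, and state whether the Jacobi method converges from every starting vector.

a₁₂a₂₁/(a₁₁a₂₂) = (-2)·(6) / ((6)·(-4)) = 0.500000
ρ = √|0.500000| = √0.500000 = 0.7071
ρ < 1, so Jacobi converges

0.7071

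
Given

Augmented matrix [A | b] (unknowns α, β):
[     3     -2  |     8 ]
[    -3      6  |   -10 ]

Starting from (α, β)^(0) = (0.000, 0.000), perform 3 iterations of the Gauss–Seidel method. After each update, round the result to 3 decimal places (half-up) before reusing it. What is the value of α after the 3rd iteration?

2.371

Iteration 1:
  α = (8 - (-2)·0.000) / (3) = 2.667
  β = (-10 - (-3)·2.667) / (6) = -0.333
Iteration 2:
  α = (8 - (-2)·-0.333) / (3) = 2.445
  β = (-10 - (-3)·2.445) / (6) = -0.444
Iteration 3:
  α = (8 - (-2)·-0.444) / (3) = 2.371
  β = (-10 - (-3)·2.371) / (6) = -0.481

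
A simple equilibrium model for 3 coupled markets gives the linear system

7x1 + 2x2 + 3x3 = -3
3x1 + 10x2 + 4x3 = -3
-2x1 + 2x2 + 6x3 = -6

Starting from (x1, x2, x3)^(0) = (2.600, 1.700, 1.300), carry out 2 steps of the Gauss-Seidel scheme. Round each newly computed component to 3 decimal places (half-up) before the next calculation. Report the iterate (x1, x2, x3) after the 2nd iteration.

Iteration 1:
  x1 = (-3 - (2)·1.700 - (3)·1.300) / (7) = -1.471
  x2 = (-3 - (3)·-1.471 - (4)·1.300) / (10) = -0.379
  x3 = (-6 - (-2)·-1.471 - (2)·-0.379) / (6) = -1.364
Iteration 2:
  x1 = (-3 - (2)·-0.379 - (3)·-1.364) / (7) = 0.264
  x2 = (-3 - (3)·0.264 - (4)·-1.364) / (10) = 0.166
  x3 = (-6 - (-2)·0.264 - (2)·0.166) / (6) = -0.967

(0.264, 0.166, -0.967)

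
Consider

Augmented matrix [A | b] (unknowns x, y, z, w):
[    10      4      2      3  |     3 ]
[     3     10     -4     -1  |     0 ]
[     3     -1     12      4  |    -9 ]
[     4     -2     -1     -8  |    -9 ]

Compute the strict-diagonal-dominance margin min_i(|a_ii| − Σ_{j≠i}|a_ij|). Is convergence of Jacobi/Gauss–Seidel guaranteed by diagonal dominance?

row 1: |10| − (4+2+3) = 1
row 2: |10| − (3+4+1) = 2
row 3: |12| − (3+1+4) = 4
row 4: |-8| − (4+2+1) = 1
minimum over rows = 1 → strictly diagonally dominant (convergence guaranteed)

1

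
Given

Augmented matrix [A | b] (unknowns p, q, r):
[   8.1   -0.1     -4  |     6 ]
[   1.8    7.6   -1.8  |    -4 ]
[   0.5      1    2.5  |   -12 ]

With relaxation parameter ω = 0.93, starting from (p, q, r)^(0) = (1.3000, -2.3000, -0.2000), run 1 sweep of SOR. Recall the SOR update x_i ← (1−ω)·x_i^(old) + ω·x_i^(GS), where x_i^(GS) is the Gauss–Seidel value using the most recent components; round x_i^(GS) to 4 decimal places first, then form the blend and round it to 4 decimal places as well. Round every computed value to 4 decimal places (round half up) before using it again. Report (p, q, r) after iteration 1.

Iteration 1:
  p: GS value = (6 - (-0.1)·-2.3000 - (-4)·-0.2000) / (8.1) = 0.6136;  p ← (1−ω)·1.3000 + ω·0.6136 = 0.6616
  q: GS value = (-4 - (1.8)·0.6616 - (-1.8)·-0.2000) / (7.6) = -0.7304;  q ← (1−ω)·-2.3000 + ω·-0.7304 = -0.8403
  r: GS value = (-12 - (0.5)·0.6616 - (1)·-0.8403) / (2.5) = -4.5962;  r ← (1−ω)·-0.2000 + ω·-4.5962 = -4.2885

(0.6616, -0.8403, -4.2885)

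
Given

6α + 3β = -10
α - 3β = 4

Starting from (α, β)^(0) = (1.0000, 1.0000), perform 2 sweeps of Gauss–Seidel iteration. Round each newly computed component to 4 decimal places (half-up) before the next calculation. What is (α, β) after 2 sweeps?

(-0.6389, -1.5463)

Iteration 1:
  α = (-10 - (3)·1.0000) / (6) = -2.1667
  β = (4 - (1)·-2.1667) / (-3) = -2.0556
Iteration 2:
  α = (-10 - (3)·-2.0556) / (6) = -0.6389
  β = (4 - (1)·-0.6389) / (-3) = -1.5463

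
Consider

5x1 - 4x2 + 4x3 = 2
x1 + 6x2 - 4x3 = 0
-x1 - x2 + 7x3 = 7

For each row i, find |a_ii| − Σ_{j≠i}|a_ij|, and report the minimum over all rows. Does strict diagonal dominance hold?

row 1: |5| − (4+4) = -3
row 2: |6| − (1+4) = 1
row 3: |7| − (1+1) = 5
minimum over rows = -3 → not strictly diagonally dominant

-3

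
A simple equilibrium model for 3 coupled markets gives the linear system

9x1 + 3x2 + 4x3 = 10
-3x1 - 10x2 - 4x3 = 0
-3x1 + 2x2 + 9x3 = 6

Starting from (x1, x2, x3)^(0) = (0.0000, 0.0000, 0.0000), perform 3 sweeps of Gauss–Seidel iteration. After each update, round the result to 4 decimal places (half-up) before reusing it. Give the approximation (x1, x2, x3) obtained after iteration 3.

(0.8624, -0.6814, 1.1056)

Iteration 1:
  x1 = (10 - (3)·0.0000 - (4)·0.0000) / (9) = 1.1111
  x2 = (0 - (-3)·1.1111 - (-4)·0.0000) / (-10) = -0.3333
  x3 = (6 - (-3)·1.1111 - (2)·-0.3333) / (9) = 1.1111
Iteration 2:
  x1 = (10 - (3)·-0.3333 - (4)·1.1111) / (9) = 0.7284
  x2 = (0 - (-3)·0.7284 - (-4)·1.1111) / (-10) = -0.6630
  x3 = (6 - (-3)·0.7284 - (2)·-0.6630) / (9) = 1.0568
Iteration 3:
  x1 = (10 - (3)·-0.6630 - (4)·1.0568) / (9) = 0.8624
  x2 = (0 - (-3)·0.8624 - (-4)·1.0568) / (-10) = -0.6814
  x3 = (6 - (-3)·0.8624 - (2)·-0.6814) / (9) = 1.1056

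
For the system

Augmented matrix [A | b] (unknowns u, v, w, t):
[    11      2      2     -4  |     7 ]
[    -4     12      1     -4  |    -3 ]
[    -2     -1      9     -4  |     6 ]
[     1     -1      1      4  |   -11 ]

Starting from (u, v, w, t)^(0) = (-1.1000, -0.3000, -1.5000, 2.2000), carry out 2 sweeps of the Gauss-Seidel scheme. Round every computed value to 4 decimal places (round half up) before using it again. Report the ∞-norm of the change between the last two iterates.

Iteration 1:
  u = (7 - (2)·-0.3000 - (2)·-1.5000 - (-4)·2.2000) / (11) = 1.7636
  v = (-3 - (-4)·1.7636 - (1)·-1.5000 - (-4)·2.2000) / (12) = 1.1962
  w = (6 - (-2)·1.7636 - (-1)·1.1962 - (-4)·2.2000) / (9) = 2.1693
  t = (-11 - (1)·1.7636 - (-1)·1.1962 - (1)·2.1693) / (4) = -3.4342
Iteration 2:
  u = (7 - (2)·1.1962 - (2)·2.1693 - (-4)·-3.4342) / (11) = -1.2243
  v = (-3 - (-4)·-1.2243 - (1)·2.1693 - (-4)·-3.4342) / (12) = -1.9836
  w = (6 - (-2)·-1.2243 - (-1)·-1.9836 - (-4)·-3.4342) / (9) = -1.3521
  t = (-11 - (1)·-1.2243 - (-1)·-1.9836 - (1)·-1.3521) / (4) = -2.6018
Change: (-2.9879, -3.1798, -3.5214, 0.8324) → max |·| = 3.5214

3.5214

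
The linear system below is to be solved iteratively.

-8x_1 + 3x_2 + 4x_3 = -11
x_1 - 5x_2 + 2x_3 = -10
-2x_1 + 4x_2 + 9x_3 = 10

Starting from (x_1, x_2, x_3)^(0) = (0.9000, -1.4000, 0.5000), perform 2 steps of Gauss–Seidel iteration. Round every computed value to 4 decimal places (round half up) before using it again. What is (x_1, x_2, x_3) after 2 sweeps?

Iteration 1:
  x_1 = (-11 - (3)·-1.4000 - (4)·0.5000) / (-8) = 1.1000
  x_2 = (-10 - (1)·1.1000 - (2)·0.5000) / (-5) = 2.4200
  x_3 = (10 - (-2)·1.1000 - (4)·2.4200) / (9) = 0.2800
Iteration 2:
  x_1 = (-11 - (3)·2.4200 - (4)·0.2800) / (-8) = 2.4225
  x_2 = (-10 - (1)·2.4225 - (2)·0.2800) / (-5) = 2.5965
  x_3 = (10 - (-2)·2.4225 - (4)·2.5965) / (9) = 0.4954

(2.4225, 2.5965, 0.4954)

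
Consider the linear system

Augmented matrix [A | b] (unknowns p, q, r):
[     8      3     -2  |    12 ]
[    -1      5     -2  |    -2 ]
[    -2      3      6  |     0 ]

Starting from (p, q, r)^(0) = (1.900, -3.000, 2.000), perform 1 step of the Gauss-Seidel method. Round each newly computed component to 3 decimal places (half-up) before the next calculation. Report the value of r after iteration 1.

Iteration 1:
  p = (12 - (3)·-3.000 - (-2)·2.000) / (8) = 3.125
  q = (-2 - (-1)·3.125 - (-2)·2.000) / (5) = 1.025
  r = (0 - (-2)·3.125 - (3)·1.025) / (6) = 0.529

0.529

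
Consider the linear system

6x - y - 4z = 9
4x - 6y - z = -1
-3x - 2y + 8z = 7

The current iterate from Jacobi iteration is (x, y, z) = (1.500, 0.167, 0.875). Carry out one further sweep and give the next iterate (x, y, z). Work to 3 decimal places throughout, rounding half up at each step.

(2.111, 1.021, 1.479)

One sweep:
  x = (9 - (-1)·0.167 - (-4)·0.875) / (6) = 2.111
  y = (-1 - (4)·1.500 - (-1)·0.875) / (-6) = 1.021
  z = (7 - (-3)·1.500 - (-2)·0.167) / (8) = 1.479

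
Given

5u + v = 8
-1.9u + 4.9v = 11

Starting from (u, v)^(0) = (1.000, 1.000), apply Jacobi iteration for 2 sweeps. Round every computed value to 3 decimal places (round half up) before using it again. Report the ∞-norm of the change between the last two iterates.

0.327

Iteration 1:
  u = (8 - (1)·1.000) / (5) = 1.400
  v = (11 - (-1.9)·1.000) / (4.9) = 2.633
Iteration 2:
  u = (8 - (1)·2.633) / (5) = 1.073
  v = (11 - (-1.9)·1.400) / (4.9) = 2.788
Change: (-0.327, 0.155) → max |·| = 0.327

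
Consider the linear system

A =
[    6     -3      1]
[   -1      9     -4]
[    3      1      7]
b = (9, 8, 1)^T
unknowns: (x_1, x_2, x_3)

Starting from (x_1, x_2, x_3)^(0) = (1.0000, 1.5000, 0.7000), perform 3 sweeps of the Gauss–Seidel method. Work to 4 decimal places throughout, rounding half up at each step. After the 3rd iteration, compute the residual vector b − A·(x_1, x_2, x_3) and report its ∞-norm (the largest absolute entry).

Iteration 1:
  x_1 = (9 - (-3)·1.5000 - (1)·0.7000) / (6) = 2.1333
  x_2 = (8 - (-1)·2.1333 - (-4)·0.7000) / (9) = 1.4370
  x_3 = (1 - (3)·2.1333 - (1)·1.4370) / (7) = -0.9767
Iteration 2:
  x_1 = (9 - (-3)·1.4370 - (1)·-0.9767) / (6) = 2.3813
  x_2 = (8 - (-1)·2.3813 - (-4)·-0.9767) / (9) = 0.7194
  x_3 = (1 - (3)·2.3813 - (1)·0.7194) / (7) = -0.9805
Iteration 3:
  x_1 = (9 - (-3)·0.7194 - (1)·-0.9805) / (6) = 2.0231
  x_2 = (8 - (-1)·2.0231 - (-4)·-0.9805) / (9) = 0.6779
  x_3 = (1 - (3)·2.0231 - (1)·0.6779) / (7) = -0.8210
Residual b − A·x = (-0.2839, 0.6380, -0.0002); ∞-norm = 0.6380

0.6380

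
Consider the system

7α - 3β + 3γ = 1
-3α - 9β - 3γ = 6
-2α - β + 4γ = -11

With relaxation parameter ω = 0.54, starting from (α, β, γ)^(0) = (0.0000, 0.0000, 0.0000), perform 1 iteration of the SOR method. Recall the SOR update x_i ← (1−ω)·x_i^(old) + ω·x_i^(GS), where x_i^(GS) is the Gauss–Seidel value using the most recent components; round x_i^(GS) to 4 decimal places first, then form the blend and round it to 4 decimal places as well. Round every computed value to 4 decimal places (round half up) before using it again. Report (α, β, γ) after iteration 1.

(0.0772, -0.3739, -1.5146)

Iteration 1:
  α: GS value = (1 - (-3)·0.0000 - (3)·0.0000) / (7) = 0.1429;  α ← (1−ω)·0.0000 + ω·0.1429 = 0.0772
  β: GS value = (6 - (-3)·0.0772 - (-3)·0.0000) / (-9) = -0.6924;  β ← (1−ω)·0.0000 + ω·-0.6924 = -0.3739
  γ: GS value = (-11 - (-2)·0.0772 - (-1)·-0.3739) / (4) = -2.8049;  γ ← (1−ω)·0.0000 + ω·-2.8049 = -1.5146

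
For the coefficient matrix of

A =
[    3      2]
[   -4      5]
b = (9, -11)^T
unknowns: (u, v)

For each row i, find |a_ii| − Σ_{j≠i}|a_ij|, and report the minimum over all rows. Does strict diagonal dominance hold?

row 1: |3| − (2) = 1
row 2: |5| − (4) = 1
minimum over rows = 1 → strictly diagonally dominant (convergence guaranteed)

1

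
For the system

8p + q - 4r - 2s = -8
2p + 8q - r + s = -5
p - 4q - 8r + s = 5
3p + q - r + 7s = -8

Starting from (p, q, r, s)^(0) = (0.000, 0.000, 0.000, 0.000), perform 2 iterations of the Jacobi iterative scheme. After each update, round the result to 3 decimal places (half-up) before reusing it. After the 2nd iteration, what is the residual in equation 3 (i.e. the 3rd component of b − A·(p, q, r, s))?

1.354

Iteration 1:
  p = (-8 - (1)·0.000 - (-4)·0.000 - (-2)·0.000) / (8) = -1.000
  q = (-5 - (2)·0.000 - (-1)·0.000 - (1)·0.000) / (8) = -0.625
  r = (5 - (1)·0.000 - (-4)·0.000 - (1)·0.000) / (-8) = -0.625
  s = (-8 - (3)·0.000 - (1)·0.000 - (-1)·0.000) / (7) = -1.143
Iteration 2:
  p = (-8 - (1)·-0.625 - (-4)·-0.625 - (-2)·-1.143) / (8) = -1.520
  q = (-5 - (2)·-1.000 - (-1)·-0.625 - (1)·-1.143) / (8) = -0.310
  r = (5 - (1)·-1.000 - (-4)·-0.625 - (1)·-1.143) / (-8) = -0.580
  s = (-8 - (3)·-1.000 - (1)·-0.625 - (-1)·-0.625) / (7) = -0.714
Residual b − A·x = (0.722, 0.654, 1.354, 1.288)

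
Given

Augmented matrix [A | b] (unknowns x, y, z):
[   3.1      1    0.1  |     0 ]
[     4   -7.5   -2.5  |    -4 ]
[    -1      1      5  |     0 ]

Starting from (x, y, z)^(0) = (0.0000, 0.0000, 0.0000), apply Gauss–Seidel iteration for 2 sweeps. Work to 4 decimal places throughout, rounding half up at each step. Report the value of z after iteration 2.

Iteration 1:
  x = (0 - (1)·0.0000 - (0.1)·0.0000) / (3.1) = 0.0000
  y = (-4 - (4)·0.0000 - (-2.5)·0.0000) / (-7.5) = 0.5333
  z = (0 - (-1)·0.0000 - (1)·0.5333) / (5) = -0.1067
Iteration 2:
  x = (0 - (1)·0.5333 - (0.1)·-0.1067) / (3.1) = -0.1686
  y = (-4 - (4)·-0.1686 - (-2.5)·-0.1067) / (-7.5) = 0.4790
  z = (0 - (-1)·-0.1686 - (1)·0.4790) / (5) = -0.1295

-0.1295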